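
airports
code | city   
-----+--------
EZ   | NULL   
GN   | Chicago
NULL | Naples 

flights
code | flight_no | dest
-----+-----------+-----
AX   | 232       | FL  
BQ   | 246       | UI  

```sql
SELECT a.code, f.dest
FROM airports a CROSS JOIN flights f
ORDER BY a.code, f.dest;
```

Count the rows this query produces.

6

CROSS JOIN pairs every row of `airports` with every row of `flights`: 3 × 2 = 6 rows.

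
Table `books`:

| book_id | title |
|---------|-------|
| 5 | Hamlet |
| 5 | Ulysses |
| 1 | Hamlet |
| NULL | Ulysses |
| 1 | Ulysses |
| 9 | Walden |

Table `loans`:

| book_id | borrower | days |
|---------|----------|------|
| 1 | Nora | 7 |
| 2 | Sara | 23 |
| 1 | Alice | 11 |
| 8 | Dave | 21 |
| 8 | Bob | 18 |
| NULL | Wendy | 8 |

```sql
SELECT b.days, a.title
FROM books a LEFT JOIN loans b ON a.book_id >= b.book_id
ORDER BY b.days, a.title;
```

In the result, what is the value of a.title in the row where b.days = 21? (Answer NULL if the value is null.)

Walden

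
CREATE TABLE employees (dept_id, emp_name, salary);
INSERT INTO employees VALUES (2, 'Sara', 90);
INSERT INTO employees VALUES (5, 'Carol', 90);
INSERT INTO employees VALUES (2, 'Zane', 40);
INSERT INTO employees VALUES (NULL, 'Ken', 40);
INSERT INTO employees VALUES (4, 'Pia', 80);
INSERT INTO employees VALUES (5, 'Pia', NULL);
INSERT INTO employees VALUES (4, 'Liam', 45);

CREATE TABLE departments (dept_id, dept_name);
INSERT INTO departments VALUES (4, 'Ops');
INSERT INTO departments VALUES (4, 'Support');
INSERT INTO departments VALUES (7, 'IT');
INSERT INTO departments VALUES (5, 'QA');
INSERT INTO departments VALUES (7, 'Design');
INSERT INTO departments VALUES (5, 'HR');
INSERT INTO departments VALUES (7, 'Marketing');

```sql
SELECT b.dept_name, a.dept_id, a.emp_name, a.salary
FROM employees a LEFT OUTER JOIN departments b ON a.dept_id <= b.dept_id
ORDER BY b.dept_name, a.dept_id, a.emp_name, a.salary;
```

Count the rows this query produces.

LEFT JOIN keeps every row from `employees`; unmatched rows get NULL for `departments`'s columns.
Matching on a.dept_id <= b.dept_id. A NULL in a compared column never satisfies the condition.
Matched pairs: 38; unmatched a rows kept: 1.
Total: 38 matched + 1 padded = 39 rows.

39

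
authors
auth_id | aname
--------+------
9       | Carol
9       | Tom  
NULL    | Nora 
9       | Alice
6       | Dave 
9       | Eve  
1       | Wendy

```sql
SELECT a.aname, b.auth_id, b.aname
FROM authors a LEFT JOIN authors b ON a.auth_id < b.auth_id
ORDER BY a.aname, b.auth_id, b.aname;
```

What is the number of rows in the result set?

LEFT JOIN keeps every row from `authors a`; unmatched rows get NULL for `authors b`'s columns.
Matching on a.auth_id < b.auth_id. A NULL in a compared column never satisfies the condition.
- a[0] auth_id=9 → no match; kept with NULLs on the b side.
- a[1] auth_id=9 → no match; kept with NULLs on the b side.
- a[2] auth_id=NULL → no match; kept with NULLs on the b side.
- a[3] auth_id=9 → no match; kept with NULLs on the b side.
- a[4] auth_id=6 → 4 match(es) in b → 4 row(s).
- a[5] auth_id=9 → no match; kept with NULLs on the b side.
- a[6] auth_id=1 → 5 match(es) in b → 5 row(s).
Total: 9 matched + 5 padded = 14 rows.

14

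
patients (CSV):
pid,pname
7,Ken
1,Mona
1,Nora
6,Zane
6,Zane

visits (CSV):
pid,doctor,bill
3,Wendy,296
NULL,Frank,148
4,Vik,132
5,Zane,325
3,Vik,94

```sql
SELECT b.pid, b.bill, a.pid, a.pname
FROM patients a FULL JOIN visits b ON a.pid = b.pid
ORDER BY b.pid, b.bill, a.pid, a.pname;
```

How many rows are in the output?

10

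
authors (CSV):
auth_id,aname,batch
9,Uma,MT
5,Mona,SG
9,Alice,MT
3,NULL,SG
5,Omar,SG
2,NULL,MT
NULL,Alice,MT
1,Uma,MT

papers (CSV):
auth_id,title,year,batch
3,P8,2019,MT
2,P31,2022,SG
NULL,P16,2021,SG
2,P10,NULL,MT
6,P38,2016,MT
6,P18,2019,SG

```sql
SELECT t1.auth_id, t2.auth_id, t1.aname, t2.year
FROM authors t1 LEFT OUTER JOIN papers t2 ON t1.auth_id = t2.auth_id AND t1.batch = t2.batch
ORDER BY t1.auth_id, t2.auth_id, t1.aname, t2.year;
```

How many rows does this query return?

8

LEFT JOIN keeps every row from `authors`; unmatched rows get NULL for `papers`'s columns.
Matching on t1.auth_id = t2.auth_id AND t1.batch = t2.batch. A NULL in a compared column never satisfies the condition.
- t1 row (auth_id=9, batch=MT): no match → kept, t2 columns NULL.
- t1 row (auth_id=5, batch=SG): no match → kept, t2 columns NULL.
- t1 row (auth_id=9, batch=MT): no match → kept, t2 columns NULL.
- t1 row (auth_id=3, batch=SG): no match → kept, t2 columns NULL.
- t1 row (auth_id=5, batch=SG): no match → kept, t2 columns NULL.
- t1 row (auth_id=2, batch=MT): matches 1 t2 row(s) → 1 output row(s).
- t1 row (auth_id=NULL, batch=MT): no match → kept, t2 columns NULL.
- t1 row (auth_id=1, batch=MT): no match → kept, t2 columns NULL.
Total: 1 matched + 7 padded = 8 rows.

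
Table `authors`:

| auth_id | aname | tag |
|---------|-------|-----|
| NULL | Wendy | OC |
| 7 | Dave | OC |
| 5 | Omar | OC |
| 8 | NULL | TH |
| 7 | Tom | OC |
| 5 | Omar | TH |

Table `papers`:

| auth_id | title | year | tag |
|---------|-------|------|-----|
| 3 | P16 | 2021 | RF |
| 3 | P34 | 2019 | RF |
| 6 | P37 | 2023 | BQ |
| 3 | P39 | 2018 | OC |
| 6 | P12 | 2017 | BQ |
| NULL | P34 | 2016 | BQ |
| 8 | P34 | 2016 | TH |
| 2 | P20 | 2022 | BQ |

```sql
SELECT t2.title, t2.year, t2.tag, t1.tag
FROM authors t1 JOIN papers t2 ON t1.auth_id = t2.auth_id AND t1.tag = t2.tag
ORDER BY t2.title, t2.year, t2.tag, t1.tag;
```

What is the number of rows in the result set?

INNER JOIN keeps only pairs where the ON condition holds.
Matching on t1.auth_id = t2.auth_id AND t1.tag = t2.tag. A NULL in a compared column never satisfies the condition.
Matched pairs: 1.
Total: 1 rows.

1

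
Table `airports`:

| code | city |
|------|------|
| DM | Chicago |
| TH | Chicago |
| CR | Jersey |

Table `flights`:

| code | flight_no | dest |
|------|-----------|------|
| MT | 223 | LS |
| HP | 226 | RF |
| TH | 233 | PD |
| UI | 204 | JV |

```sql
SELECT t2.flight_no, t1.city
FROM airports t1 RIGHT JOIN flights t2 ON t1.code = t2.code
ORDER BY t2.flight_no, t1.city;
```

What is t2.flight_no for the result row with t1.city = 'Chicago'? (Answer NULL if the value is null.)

233

RIGHT JOIN keeps every row from `flights`; unmatched rows get NULL for `airports`'s columns.
Matching on t1.code = t2.code.
- t1[0] code=DM → no match.
- t1[1] code=TH → 1 match(es) in t2 → 1 row(s).
- t1[2] code=CR → no match.
- plus 3 unmatched t2 row(s), each kept with NULL t1 columns.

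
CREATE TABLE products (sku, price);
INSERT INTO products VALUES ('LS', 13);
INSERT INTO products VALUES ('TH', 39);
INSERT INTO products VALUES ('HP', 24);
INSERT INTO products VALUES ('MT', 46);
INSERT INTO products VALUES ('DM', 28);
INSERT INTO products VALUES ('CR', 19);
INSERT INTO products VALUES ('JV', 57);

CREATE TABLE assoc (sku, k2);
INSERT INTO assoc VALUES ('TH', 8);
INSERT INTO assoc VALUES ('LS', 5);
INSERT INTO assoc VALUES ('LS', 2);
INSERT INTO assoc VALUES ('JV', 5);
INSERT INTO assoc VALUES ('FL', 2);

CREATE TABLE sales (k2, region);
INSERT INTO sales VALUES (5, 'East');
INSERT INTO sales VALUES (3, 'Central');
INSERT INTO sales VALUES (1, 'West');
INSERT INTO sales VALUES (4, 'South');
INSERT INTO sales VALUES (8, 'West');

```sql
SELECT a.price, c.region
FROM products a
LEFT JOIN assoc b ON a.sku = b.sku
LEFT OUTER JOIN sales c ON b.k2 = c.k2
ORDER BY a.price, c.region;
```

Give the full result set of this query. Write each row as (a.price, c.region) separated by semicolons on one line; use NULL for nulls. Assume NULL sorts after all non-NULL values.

Step 1 — a LEFT JOIN b on sku → 8 row(s).
Then LEFT JOIN `sales c` on k2: each of those 8 rows is kept; rows whose b.k2 has no match in c get NULL for c's columns.

(13, East); (13, NULL); (19, NULL); (24, NULL); (28, NULL); (39, West); (46, NULL); (57, East)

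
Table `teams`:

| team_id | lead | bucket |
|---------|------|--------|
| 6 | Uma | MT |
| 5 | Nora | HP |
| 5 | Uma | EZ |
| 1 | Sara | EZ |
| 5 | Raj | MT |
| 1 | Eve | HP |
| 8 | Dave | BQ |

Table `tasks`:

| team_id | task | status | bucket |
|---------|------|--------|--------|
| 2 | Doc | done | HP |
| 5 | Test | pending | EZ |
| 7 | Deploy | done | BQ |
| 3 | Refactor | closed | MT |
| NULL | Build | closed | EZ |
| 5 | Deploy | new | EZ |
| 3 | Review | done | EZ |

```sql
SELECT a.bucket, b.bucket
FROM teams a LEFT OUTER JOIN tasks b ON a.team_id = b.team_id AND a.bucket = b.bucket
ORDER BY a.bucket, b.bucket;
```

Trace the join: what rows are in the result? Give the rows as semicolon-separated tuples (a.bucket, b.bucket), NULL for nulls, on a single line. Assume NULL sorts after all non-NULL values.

(BQ, NULL); (EZ, EZ); (EZ, EZ); (EZ, NULL); (HP, NULL); (HP, NULL); (MT, NULL); (MT, NULL)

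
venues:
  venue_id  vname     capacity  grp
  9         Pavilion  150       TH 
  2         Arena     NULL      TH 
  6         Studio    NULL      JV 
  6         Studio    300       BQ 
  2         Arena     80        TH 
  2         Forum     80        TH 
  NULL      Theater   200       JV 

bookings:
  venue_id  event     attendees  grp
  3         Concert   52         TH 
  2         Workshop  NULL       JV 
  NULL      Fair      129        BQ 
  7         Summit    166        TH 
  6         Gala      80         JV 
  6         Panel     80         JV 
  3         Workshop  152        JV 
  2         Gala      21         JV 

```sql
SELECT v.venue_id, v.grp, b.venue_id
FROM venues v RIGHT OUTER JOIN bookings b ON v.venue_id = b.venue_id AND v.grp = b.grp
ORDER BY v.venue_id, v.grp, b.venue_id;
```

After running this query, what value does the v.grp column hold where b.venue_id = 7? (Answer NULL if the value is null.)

RIGHT JOIN keeps every row from `bookings`; unmatched rows get NULL for `venues`'s columns.
Matching on v.venue_id = b.venue_id AND v.grp = b.grp. A NULL in a compared column never satisfies the condition.
- venue_id=9, grp=TH: no matching b row.
- venue_id=2, grp=TH: no matching b row.
- venue_id=6, grp=JV: 2 matching b row(s), so 2 row(s) emitted.
- venue_id=6, grp=BQ: no matching b row.
- venue_id=2, grp=TH: no matching b row.
- venue_id=2, grp=TH: no matching b row.
- venue_id=NULL, grp=JV: no matching b row.
- 6 b row(s) had no v match → kept, v columns NULL.

NULL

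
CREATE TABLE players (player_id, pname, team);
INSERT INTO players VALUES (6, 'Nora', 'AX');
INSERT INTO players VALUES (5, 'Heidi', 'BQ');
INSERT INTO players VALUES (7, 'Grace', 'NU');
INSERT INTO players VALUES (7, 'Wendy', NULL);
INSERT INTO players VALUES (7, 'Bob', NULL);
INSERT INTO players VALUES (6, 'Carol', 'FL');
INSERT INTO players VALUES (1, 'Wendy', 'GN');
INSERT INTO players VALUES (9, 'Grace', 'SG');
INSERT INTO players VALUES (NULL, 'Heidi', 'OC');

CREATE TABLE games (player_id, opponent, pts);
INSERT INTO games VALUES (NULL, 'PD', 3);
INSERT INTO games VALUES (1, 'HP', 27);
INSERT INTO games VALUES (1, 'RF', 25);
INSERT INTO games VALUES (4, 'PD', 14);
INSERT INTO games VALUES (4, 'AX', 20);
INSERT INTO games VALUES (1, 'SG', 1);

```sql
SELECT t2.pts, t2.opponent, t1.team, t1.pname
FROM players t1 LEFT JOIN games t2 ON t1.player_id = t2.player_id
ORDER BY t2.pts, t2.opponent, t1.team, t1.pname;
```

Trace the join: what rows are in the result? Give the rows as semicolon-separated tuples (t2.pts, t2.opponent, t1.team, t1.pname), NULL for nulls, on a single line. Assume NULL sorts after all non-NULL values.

(1, SG, GN, Wendy); (25, RF, GN, Wendy); (27, HP, GN, Wendy); (NULL, NULL, AX, Nora); (NULL, NULL, BQ, Heidi); (NULL, NULL, FL, Carol); (NULL, NULL, NU, Grace); (NULL, NULL, OC, Heidi); (NULL, NULL, SG, Grace); (NULL, NULL, NULL, Bob); (NULL, NULL, NULL, Wendy)

LEFT JOIN keeps every row from `players`; unmatched rows get NULL for `games`'s columns.
Matching on t1.player_id = t2.player_id. A NULL in a compared column never satisfies the condition.
- t1[0] player_id=6 → no match; kept with NULLs on the t2 side.
- t1[1] player_id=5 → no match; kept with NULLs on the t2 side.
- t1[2] player_id=7 → no match; kept with NULLs on the t2 side.
- t1[3] player_id=7 → no match; kept with NULLs on the t2 side.
- t1[4] player_id=7 → no match; kept with NULLs on the t2 side.
- t1[5] player_id=6 → no match; kept with NULLs on the t2 side.
- t1[6] player_id=1 → 3 match(es) in t2 → 3 row(s).
- t1[7] player_id=9 → no match; kept with NULLs on the t2 side.
- t1[8] player_id=NULL → no match; kept with NULLs on the t2 side.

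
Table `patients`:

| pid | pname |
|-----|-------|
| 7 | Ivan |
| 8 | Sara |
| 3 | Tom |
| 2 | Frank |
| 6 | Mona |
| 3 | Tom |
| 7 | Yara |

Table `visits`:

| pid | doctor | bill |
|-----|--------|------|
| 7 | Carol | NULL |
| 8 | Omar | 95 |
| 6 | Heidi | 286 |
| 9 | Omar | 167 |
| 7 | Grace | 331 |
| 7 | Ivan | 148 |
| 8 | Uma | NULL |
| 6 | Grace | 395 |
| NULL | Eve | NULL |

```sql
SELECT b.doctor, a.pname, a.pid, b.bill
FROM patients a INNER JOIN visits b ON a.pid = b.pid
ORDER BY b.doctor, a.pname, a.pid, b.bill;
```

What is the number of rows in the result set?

10

INNER JOIN keeps only pairs where the ON condition holds.
Matching on a.pid = b.pid. A NULL in a compared column never satisfies the condition.
- a (pid=7) pairs with 3 row(s) of b.
- a (pid=8) pairs with 2 row(s) of b.
- a (pid=3) has no partner → excluded.
- a (pid=2) has no partner → excluded.
- a (pid=6) pairs with 2 row(s) of b.
- a (pid=3) has no partner → excluded.
- a (pid=7) pairs with 3 row(s) of b.
Total: 10 rows.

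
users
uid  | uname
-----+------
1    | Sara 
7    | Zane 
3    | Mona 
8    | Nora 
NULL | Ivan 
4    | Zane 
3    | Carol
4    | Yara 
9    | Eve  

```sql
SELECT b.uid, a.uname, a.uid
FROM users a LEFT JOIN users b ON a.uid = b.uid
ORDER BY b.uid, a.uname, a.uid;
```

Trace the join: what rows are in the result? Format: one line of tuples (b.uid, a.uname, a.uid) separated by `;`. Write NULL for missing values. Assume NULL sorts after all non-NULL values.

(1, Sara, 1); (3, Carol, 3); (3, Carol, 3); (3, Mona, 3); (3, Mona, 3); (4, Yara, 4); (4, Yara, 4); (4, Zane, 4); (4, Zane, 4); (7, Zane, 7); (8, Nora, 8); (9, Eve, 9); (NULL, Ivan, NULL)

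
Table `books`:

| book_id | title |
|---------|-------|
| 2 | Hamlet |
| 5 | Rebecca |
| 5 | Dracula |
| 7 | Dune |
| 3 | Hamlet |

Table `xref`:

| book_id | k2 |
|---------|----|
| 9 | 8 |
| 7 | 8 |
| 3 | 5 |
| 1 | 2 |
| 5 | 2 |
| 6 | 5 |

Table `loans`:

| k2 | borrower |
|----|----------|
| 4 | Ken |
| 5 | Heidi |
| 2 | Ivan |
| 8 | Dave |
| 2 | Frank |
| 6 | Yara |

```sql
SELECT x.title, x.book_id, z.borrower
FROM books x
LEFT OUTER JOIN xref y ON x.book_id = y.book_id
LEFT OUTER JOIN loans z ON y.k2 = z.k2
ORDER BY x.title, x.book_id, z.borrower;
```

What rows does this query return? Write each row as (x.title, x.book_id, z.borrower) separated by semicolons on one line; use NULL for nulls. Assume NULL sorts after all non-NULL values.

(Dracula, 5, Frank); (Dracula, 5, Ivan); (Dune, 7, Dave); (Hamlet, 2, NULL); (Hamlet, 3, Heidi); (Rebecca, 5, Frank); (Rebecca, 5, Ivan)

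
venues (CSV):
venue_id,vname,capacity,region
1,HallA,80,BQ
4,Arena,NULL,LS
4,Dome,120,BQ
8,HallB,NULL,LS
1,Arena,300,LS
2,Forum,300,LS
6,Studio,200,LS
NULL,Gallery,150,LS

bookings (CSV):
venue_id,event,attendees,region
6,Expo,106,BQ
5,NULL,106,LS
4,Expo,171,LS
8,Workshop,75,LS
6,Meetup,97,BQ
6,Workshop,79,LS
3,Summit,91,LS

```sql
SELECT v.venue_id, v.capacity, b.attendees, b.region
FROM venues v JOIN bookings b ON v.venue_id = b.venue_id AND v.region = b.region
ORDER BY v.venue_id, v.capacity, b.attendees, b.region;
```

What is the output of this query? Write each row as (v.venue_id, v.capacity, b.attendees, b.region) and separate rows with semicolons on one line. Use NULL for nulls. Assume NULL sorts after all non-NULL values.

INNER JOIN keeps only pairs where the ON condition holds.
Matching on v.venue_id = b.venue_id AND v.region = b.region. A NULL in a compared column never satisfies the condition.
- v[0] venue_id=1, region=BQ → no match; dropped.
- v[1] venue_id=4, region=LS → 1 match(es) in b → 1 row(s).
- v[2] venue_id=4, region=BQ → no match; dropped.
- v[3] venue_id=8, region=LS → 1 match(es) in b → 1 row(s).
- v[4] venue_id=1, region=LS → no match; dropped.
- v[5] venue_id=2, region=LS → no match; dropped.
- v[6] venue_id=6, region=LS → 1 match(es) in b → 1 row(s).
- v[7] venue_id=NULL, region=LS → no match; dropped.
After projecting and ordering:
v.venue_id | v.capacity | b.attendees | b.region
4 | NULL | 171 | LS
6 | 200 | 79 | LS
8 | NULL | 75 | LS

(4, NULL, 171, LS); (6, 200, 79, LS); (8, NULL, 75, LS)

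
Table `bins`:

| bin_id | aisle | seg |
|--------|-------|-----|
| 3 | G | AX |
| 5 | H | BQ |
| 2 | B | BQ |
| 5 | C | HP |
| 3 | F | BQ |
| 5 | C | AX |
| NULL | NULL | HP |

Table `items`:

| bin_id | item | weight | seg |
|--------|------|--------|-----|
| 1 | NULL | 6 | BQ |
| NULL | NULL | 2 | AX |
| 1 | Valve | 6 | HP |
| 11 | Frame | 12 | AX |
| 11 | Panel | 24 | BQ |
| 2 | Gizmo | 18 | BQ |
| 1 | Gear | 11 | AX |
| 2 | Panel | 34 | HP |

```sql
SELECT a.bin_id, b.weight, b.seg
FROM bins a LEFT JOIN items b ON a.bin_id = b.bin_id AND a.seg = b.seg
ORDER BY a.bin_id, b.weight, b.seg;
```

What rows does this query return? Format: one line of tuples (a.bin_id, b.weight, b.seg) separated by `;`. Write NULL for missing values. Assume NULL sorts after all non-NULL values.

(2, 18, BQ); (3, NULL, NULL); (3, NULL, NULL); (5, NULL, NULL); (5, NULL, NULL); (5, NULL, NULL); (NULL, NULL, NULL)

LEFT JOIN keeps every row from `bins`; unmatched rows get NULL for `items`'s columns.
Matching on a.bin_id = b.bin_id AND a.seg = b.seg. A NULL in a compared column never satisfies the condition.
Matched pairs: 1; unmatched a rows kept: 6.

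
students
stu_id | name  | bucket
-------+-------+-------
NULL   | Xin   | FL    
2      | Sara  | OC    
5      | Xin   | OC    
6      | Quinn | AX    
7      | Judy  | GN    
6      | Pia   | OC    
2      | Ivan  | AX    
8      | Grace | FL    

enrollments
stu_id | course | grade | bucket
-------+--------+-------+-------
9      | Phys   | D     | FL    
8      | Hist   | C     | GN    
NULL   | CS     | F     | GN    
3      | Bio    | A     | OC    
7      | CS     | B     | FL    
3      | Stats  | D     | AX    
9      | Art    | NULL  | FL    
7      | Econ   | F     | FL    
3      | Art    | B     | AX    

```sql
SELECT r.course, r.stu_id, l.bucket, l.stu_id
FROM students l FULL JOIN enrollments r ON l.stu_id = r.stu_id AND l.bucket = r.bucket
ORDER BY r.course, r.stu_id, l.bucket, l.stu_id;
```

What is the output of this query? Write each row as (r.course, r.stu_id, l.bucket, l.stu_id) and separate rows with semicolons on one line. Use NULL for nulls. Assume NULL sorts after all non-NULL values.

(Art, 3, NULL, NULL); (Art, 9, NULL, NULL); (Bio, 3, NULL, NULL); (CS, 7, NULL, NULL); (CS, NULL, NULL, NULL); (Econ, 7, NULL, NULL); (Hist, 8, NULL, NULL); (Phys, 9, NULL, NULL); (Stats, 3, NULL, NULL); (NULL, NULL, AX, 2); (NULL, NULL, AX, 6); (NULL, NULL, FL, 8); (NULL, NULL, FL, NULL); (NULL, NULL, GN, 7); (NULL, NULL, OC, 2); (NULL, NULL, OC, 5); (NULL, NULL, OC, 6)

FULL OUTER JOIN keeps every row from both sides; unmatched rows get NULL for the other side's columns.
Matching on l.stu_id = r.stu_id AND l.bucket = r.bucket. A NULL in a compared column never satisfies the condition.
Matched pairs: 0; unmatched l rows kept: 8; unmatched r rows kept: 9.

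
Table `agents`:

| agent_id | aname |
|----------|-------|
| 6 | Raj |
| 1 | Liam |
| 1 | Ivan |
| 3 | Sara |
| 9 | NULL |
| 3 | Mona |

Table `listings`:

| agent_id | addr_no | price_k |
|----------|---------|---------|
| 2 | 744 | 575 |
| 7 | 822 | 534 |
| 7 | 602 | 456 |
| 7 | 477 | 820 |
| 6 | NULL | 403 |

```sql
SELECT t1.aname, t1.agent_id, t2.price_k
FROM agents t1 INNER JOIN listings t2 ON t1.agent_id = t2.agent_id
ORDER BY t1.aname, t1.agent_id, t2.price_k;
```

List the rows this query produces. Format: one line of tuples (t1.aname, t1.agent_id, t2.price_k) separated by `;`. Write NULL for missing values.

(Raj, 6, 403)

INNER JOIN keeps only pairs where the ON condition holds.
Matching on t1.agent_id = t2.agent_id.
Matched pairs: 1.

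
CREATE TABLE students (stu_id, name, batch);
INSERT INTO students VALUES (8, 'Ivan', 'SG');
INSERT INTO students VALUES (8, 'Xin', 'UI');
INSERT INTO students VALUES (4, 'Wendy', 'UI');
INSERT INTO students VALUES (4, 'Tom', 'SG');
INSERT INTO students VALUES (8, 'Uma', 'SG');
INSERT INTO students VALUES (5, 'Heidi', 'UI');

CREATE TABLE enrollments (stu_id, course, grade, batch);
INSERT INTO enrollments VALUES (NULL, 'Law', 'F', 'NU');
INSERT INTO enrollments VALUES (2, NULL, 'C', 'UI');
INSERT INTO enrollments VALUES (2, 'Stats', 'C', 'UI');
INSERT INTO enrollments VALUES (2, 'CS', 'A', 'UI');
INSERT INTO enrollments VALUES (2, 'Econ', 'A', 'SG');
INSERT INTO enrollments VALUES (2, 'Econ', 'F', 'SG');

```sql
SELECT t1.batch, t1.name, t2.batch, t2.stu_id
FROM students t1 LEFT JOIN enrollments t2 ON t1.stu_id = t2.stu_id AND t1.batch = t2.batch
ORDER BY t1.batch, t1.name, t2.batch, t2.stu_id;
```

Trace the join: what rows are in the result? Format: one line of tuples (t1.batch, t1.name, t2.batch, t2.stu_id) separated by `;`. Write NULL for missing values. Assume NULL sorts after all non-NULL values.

LEFT JOIN keeps every row from `students`; unmatched rows get NULL for `enrollments`'s columns.
Matching on t1.stu_id = t2.stu_id AND t1.batch = t2.batch. A NULL in a compared column never satisfies the condition.
- t1[0] stu_id=8, batch=SG → no match; kept with NULLs on the t2 side.
- t1[1] stu_id=8, batch=UI → no match; kept with NULLs on the t2 side.
- t1[2] stu_id=4, batch=UI → no match; kept with NULLs on the t2 side.
- t1[3] stu_id=4, batch=SG → no match; kept with NULLs on the t2 side.
- t1[4] stu_id=8, batch=SG → no match; kept with NULLs on the t2 side.
- t1[5] stu_id=5, batch=UI → no match; kept with NULLs on the t2 side.
After projecting and ordering:
t1.batch | t1.name | t2.batch | t2.stu_id
SG | Ivan | NULL | NULL
SG | Tom | NULL | NULL
SG | Uma | NULL | NULL
UI | Heidi | NULL | NULL
UI | Wendy | NULL | NULL
UI | Xin | NULL | NULL

(SG, Ivan, NULL, NULL); (SG, Tom, NULL, NULL); (SG, Uma, NULL, NULL); (UI, Heidi, NULL, NULL); (UI, Wendy, NULL, NULL); (UI, Xin, NULL, NULL)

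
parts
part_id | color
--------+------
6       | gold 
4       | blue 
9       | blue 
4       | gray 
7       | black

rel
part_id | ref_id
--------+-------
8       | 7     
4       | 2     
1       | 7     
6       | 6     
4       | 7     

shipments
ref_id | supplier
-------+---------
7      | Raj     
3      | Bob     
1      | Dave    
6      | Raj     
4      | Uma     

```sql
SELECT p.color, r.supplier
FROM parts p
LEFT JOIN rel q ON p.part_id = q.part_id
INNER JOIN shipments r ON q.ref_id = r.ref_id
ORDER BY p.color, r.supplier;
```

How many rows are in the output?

Evaluate left to right. First `parts p LEFT JOIN rel q` on part_id: 7 row(s).
Then INNER JOIN `shipments r` on ref_id: keep only rows whose q.ref_id appears in r.
Result: 3 row(s).

3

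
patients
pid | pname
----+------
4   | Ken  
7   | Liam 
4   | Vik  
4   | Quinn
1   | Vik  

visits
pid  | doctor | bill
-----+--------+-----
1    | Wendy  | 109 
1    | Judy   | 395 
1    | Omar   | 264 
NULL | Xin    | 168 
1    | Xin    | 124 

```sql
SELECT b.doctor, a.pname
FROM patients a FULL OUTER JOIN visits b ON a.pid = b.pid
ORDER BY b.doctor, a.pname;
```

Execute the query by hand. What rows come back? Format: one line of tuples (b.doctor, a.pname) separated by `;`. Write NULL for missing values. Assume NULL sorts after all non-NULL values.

(Judy, Vik); (Omar, Vik); (Wendy, Vik); (Xin, Vik); (Xin, NULL); (NULL, Ken); (NULL, Liam); (NULL, Quinn); (NULL, Vik)

FULL OUTER JOIN keeps every row from both sides; unmatched rows get NULL for the other side's columns.
Matching on a.pid = b.pid. A NULL in a compared column never satisfies the condition.
- pid=4: no b row matches, row kept with b columns NULL.
- pid=7: no b row matches, row kept with b columns NULL.
- pid=4: no b row matches, row kept with b columns NULL.
- pid=4: no b row matches, row kept with b columns NULL.
- pid=1: 4 matching b row(s), so 4 row(s) emitted.
- 1 b row(s) had no a match → kept, a columns NULL.
After projecting and ordering:
b.doctor | a.pname
Judy | Vik
Omar | Vik
Wendy | Vik
Xin | Vik
Xin | NULL
NULL | Ken
NULL | Liam
NULL | Quinn
NULL | Vik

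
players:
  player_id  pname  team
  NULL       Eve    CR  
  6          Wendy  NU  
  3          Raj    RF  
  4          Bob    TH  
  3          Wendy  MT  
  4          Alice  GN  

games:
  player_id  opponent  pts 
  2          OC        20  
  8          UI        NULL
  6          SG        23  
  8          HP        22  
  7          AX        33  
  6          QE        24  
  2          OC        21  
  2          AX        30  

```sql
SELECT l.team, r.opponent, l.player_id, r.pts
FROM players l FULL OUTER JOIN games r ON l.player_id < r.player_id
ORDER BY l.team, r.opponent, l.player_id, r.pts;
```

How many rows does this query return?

27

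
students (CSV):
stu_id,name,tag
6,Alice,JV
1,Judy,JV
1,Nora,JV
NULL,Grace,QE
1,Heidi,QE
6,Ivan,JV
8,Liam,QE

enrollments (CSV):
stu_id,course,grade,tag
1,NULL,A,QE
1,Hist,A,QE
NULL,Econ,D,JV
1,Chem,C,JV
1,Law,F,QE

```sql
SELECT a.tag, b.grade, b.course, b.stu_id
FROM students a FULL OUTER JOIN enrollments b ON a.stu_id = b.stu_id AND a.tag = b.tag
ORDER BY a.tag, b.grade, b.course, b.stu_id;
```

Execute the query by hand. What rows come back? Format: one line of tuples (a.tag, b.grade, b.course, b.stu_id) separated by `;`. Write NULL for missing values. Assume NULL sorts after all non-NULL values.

(JV, C, Chem, 1); (JV, C, Chem, 1); (JV, NULL, NULL, NULL); (JV, NULL, NULL, NULL); (QE, A, Hist, 1); (QE, A, NULL, 1); (QE, F, Law, 1); (QE, NULL, NULL, NULL); (QE, NULL, NULL, NULL); (NULL, D, Econ, NULL)

FULL OUTER JOIN keeps every row from both sides; unmatched rows get NULL for the other side's columns.
Matching on a.stu_id = b.stu_id AND a.tag = b.tag. A NULL in a compared column never satisfies the condition.
Matched pairs: 5; unmatched a rows kept: 4; unmatched b rows kept: 1.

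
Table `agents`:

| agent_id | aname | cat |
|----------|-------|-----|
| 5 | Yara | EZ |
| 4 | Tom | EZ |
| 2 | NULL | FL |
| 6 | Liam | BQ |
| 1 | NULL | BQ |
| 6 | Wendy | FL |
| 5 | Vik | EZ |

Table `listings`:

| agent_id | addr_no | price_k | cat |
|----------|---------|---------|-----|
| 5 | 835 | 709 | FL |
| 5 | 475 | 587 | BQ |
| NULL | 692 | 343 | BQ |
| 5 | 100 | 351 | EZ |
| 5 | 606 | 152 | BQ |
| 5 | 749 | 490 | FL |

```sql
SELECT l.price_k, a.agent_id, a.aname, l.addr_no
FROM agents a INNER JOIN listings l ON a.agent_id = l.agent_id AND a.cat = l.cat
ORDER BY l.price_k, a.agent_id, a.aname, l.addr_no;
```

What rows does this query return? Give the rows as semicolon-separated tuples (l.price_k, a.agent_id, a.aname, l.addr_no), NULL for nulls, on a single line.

(351, 5, Vik, 100); (351, 5, Yara, 100)

INNER JOIN keeps only pairs where the ON condition holds.
Matching on a.agent_id = l.agent_id AND a.cat = l.cat. A NULL in a compared column never satisfies the condition.
Matched pairs: 2.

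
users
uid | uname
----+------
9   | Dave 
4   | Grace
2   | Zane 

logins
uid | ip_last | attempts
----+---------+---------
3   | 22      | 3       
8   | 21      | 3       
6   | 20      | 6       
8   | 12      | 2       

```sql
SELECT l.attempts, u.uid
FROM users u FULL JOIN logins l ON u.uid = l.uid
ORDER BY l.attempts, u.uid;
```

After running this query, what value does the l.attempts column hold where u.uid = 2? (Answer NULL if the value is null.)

NULL

FULL OUTER JOIN keeps every row from both sides; unmatched rows get NULL for the other side's columns.
Matching on u.uid = l.uid.
Matched pairs: 0; unmatched u rows kept: 3; unmatched l rows kept: 4.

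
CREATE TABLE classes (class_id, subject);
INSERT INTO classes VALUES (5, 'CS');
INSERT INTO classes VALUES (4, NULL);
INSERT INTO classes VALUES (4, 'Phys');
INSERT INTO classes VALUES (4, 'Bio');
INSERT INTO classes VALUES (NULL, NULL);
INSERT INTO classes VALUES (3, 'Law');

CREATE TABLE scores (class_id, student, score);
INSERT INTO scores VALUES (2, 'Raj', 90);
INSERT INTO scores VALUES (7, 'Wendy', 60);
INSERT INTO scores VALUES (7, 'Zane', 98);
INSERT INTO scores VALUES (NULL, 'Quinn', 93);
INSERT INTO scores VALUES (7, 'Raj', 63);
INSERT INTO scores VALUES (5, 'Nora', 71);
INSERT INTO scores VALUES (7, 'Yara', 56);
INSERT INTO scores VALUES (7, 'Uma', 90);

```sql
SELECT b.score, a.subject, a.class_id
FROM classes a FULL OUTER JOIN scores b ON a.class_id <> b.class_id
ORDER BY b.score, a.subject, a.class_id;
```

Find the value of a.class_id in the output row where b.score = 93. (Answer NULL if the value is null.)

NULL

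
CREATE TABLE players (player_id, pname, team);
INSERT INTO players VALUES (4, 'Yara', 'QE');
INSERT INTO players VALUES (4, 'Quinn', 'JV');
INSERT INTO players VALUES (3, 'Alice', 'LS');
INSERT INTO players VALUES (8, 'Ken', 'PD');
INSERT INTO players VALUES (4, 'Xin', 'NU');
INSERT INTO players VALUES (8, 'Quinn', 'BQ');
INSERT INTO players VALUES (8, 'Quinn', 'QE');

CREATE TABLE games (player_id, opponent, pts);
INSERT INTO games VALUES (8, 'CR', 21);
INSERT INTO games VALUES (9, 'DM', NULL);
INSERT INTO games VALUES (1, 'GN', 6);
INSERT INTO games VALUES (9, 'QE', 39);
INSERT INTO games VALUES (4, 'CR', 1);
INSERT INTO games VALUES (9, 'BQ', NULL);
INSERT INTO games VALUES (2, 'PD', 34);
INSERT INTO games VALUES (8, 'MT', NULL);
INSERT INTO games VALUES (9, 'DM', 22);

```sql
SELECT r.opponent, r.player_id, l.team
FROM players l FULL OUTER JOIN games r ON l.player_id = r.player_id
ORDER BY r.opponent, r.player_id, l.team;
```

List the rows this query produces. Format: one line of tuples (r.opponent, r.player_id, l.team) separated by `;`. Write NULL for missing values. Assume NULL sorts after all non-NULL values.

(BQ, 9, NULL); (CR, 4, JV); (CR, 4, NU); (CR, 4, QE); (CR, 8, BQ); (CR, 8, PD); (CR, 8, QE); (DM, 9, NULL); (DM, 9, NULL); (GN, 1, NULL); (MT, 8, BQ); (MT, 8, PD); (MT, 8, QE); (PD, 2, NULL); (QE, 9, NULL); (NULL, NULL, LS)

FULL OUTER JOIN keeps every row from both sides; unmatched rows get NULL for the other side's columns.
Matching on l.player_id = r.player_id.
- l[0] player_id=4 → 1 match(es) in r → 1 row(s).
- l[1] player_id=4 → 1 match(es) in r → 1 row(s).
- l[2] player_id=3 → no match; kept with NULLs on the r side.
- l[3] player_id=8 → 2 match(es) in r → 2 row(s).
- l[4] player_id=4 → 1 match(es) in r → 1 row(s).
- l[5] player_id=8 → 2 match(es) in r → 2 row(s).
- l[6] player_id=8 → 2 match(es) in r → 2 row(s).
- 6 row(s) from r found no l partner → padded with NULL.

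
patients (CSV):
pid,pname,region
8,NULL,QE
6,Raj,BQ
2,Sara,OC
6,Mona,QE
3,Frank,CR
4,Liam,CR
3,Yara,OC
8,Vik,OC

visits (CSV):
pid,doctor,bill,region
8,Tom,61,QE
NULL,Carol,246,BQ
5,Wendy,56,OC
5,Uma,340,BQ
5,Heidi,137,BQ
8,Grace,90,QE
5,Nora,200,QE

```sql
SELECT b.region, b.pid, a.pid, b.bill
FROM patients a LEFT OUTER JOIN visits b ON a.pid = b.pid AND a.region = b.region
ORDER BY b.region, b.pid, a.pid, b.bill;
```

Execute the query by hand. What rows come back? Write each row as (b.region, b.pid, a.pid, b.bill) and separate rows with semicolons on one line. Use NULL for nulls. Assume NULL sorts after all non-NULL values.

LEFT JOIN keeps every row from `patients`; unmatched rows get NULL for `visits`'s columns.
Matching on a.pid = b.pid AND a.region = b.region. A NULL in a compared column never satisfies the condition.
Matched pairs: 2; unmatched a rows kept: 7.

(QE, 8, 8, 61); (QE, 8, 8, 90); (NULL, NULL, 2, NULL); (NULL, NULL, 3, NULL); (NULL, NULL, 3, NULL); (NULL, NULL, 4, NULL); (NULL, NULL, 6, NULL); (NULL, NULL, 6, NULL); (NULL, NULL, 8, NULL)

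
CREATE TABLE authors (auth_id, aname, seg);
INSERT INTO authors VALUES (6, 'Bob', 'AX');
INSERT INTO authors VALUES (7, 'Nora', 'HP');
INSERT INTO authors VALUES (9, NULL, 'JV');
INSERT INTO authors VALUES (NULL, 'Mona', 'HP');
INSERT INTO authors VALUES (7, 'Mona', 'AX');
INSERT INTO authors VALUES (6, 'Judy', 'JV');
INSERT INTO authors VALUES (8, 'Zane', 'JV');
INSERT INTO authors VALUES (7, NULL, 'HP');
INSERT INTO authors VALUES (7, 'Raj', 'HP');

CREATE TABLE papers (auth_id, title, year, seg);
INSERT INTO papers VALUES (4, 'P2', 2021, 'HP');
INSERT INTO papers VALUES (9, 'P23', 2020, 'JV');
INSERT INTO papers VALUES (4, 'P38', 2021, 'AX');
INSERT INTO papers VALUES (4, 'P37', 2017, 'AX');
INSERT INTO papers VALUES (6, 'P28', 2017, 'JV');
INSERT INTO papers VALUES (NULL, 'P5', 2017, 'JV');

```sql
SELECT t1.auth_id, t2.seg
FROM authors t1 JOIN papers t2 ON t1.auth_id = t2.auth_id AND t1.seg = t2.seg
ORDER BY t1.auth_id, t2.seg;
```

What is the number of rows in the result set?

INNER JOIN keeps only pairs where the ON condition holds.
Matching on t1.auth_id = t2.auth_id AND t1.seg = t2.seg. A NULL in a compared column never satisfies the condition.
Matched pairs: 2.
Total: 2 rows.

2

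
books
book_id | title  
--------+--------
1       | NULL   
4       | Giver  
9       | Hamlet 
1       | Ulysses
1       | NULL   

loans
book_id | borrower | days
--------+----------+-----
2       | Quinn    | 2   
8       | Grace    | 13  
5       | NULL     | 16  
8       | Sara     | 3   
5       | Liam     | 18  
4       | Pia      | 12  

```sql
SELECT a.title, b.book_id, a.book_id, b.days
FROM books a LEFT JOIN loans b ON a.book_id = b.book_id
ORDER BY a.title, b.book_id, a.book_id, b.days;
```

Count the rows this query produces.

LEFT JOIN keeps every row from `books`; unmatched rows get NULL for `loans`'s columns.
Matching on a.book_id = b.book_id.
Matched pairs: 1; unmatched a rows kept: 4.
Total: 1 matched + 4 padded = 5 rows.

5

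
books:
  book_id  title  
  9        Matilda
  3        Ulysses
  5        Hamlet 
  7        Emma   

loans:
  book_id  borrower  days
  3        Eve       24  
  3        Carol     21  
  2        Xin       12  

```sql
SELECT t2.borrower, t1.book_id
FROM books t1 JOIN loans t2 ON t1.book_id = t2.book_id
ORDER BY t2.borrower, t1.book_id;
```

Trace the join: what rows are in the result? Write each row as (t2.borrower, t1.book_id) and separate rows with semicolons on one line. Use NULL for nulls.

(Carol, 3); (Eve, 3)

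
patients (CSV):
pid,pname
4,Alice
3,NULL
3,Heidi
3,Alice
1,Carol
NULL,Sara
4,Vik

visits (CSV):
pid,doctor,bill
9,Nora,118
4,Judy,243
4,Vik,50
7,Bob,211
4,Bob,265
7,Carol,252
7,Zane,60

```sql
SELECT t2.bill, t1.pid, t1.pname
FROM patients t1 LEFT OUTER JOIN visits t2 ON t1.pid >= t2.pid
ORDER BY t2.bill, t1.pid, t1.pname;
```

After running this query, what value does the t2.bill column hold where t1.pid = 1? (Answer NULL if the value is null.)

NULL

LEFT JOIN keeps every row from `patients`; unmatched rows get NULL for `visits`'s columns.
Matching on t1.pid >= t2.pid. A NULL in a compared column never satisfies the condition.
- t1 row (pid=4): matches 3 t2 row(s) → 3 output row(s).
- t1 row (pid=3): no match → kept, t2 columns NULL.
- t1 row (pid=3): no match → kept, t2 columns NULL.
- t1 row (pid=3): no match → kept, t2 columns NULL.
- t1 row (pid=1): no match → kept, t2 columns NULL.
- t1 row (pid=NULL): no match → kept, t2 columns NULL.
- t1 row (pid=4): matches 3 t2 row(s) → 3 output row(s).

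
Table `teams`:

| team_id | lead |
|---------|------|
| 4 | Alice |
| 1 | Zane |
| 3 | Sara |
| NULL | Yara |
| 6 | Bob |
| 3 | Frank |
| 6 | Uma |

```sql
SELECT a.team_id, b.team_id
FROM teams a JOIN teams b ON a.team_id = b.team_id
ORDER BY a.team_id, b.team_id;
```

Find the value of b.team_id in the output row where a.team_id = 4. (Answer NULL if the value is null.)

INNER JOIN keeps only pairs where the ON condition holds.
Matching on a.team_id = b.team_id. A NULL in a compared column never satisfies the condition.
Matched pairs: 10.

4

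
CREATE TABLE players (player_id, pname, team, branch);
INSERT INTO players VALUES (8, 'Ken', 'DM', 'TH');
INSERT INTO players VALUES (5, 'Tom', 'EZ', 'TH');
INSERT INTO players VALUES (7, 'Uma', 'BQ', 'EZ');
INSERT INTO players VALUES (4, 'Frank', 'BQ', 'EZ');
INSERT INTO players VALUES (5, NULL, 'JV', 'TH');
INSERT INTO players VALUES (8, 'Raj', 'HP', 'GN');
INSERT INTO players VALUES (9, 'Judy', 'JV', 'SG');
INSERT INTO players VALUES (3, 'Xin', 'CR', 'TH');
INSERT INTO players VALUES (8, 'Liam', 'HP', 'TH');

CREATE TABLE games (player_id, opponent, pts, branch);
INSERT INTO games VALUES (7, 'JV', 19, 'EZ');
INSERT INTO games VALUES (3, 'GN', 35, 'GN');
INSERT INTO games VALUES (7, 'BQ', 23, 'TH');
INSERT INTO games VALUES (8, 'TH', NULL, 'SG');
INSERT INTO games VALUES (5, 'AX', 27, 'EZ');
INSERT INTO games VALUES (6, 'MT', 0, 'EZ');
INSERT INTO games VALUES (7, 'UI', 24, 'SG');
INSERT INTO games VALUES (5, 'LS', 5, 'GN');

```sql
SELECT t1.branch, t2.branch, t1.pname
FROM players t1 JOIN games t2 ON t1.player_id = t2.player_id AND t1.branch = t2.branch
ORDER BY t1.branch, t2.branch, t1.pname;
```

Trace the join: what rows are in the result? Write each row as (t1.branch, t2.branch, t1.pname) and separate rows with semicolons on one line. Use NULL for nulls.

INNER JOIN keeps only pairs where the ON condition holds.
Matching on t1.player_id = t2.player_id AND t1.branch = t2.branch.
- t1 row (player_id=8, branch=TH): no match → dropped.
- t1 row (player_id=5, branch=TH): no match → dropped.
- t1 row (player_id=7, branch=EZ): matches 1 t2 row(s) → 1 output row(s).
- t1 row (player_id=4, branch=EZ): no match → dropped.
- t1 row (player_id=5, branch=TH): no match → dropped.
- t1 row (player_id=8, branch=GN): no match → dropped.
- t1 row (player_id=9, branch=SG): no match → dropped.
- t1 row (player_id=3, branch=TH): no match → dropped.
- t1 row (player_id=8, branch=TH): no match → dropped.
After projecting and ordering:
t1.branch | t2.branch | t1.pname
EZ | EZ | Uma

(EZ, EZ, Uma)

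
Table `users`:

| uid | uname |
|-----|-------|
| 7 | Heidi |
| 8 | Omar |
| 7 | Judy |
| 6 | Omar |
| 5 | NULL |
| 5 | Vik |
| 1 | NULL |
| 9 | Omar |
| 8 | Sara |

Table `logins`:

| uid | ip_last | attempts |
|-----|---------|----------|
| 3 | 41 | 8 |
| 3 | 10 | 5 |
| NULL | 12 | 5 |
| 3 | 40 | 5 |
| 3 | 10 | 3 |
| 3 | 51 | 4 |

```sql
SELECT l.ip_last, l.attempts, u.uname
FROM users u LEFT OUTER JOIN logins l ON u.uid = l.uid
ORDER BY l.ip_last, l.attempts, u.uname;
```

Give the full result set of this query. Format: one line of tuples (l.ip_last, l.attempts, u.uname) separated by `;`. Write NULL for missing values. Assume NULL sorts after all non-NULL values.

LEFT JOIN keeps every row from `users`; unmatched rows get NULL for `logins`'s columns.
Matching on u.uid = l.uid. A NULL in a compared column never satisfies the condition.
Matched pairs: 0; unmatched u rows kept: 9.

(NULL, NULL, Heidi); (NULL, NULL, Judy); (NULL, NULL, Omar); (NULL, NULL, Omar); (NULL, NULL, Omar); (NULL, NULL, Sara); (NULL, NULL, Vik); (NULL, NULL, NULL); (NULL, NULL, NULL)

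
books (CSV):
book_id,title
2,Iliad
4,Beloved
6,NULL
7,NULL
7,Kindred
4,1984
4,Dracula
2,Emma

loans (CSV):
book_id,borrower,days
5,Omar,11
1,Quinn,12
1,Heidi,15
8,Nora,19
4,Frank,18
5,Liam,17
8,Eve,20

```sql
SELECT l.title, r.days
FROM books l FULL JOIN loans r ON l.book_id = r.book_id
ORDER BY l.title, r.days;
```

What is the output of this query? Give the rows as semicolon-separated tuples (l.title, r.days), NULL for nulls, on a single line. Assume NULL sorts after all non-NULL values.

(1984, 18); (Beloved, 18); (Dracula, 18); (Emma, NULL); (Iliad, NULL); (Kindred, NULL); (NULL, 11); (NULL, 12); (NULL, 15); (NULL, 17); (NULL, 19); (NULL, 20); (NULL, NULL); (NULL, NULL)

FULL OUTER JOIN keeps every row from both sides; unmatched rows get NULL for the other side's columns.
Matching on l.book_id = r.book_id.
- l row (book_id=2): no match → kept, r columns NULL.
- l row (book_id=4): matches 1 r row(s) → 1 output row(s).
- l row (book_id=6): no match → kept, r columns NULL.
- l row (book_id=7): no match → kept, r columns NULL.
- l row (book_id=7): no match → kept, r columns NULL.
- l row (book_id=4): matches 1 r row(s) → 1 output row(s).
- l row (book_id=4): matches 1 r row(s) → 1 output row(s).
- l row (book_id=2): no match → kept, r columns NULL.
- plus 6 unmatched r row(s), each kept with NULL l columns.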